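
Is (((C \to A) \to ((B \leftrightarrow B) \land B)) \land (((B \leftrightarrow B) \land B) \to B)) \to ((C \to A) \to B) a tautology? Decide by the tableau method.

Valid

Assume the negation and expand:
Initial set: {\lnot ((((C \to A) \to ((B \leftrightarrow B) \land B)) \land (((B \leftrightarrow B) \land B) \to B)) \to ((C \to A) \to B))}.
\lnot ((((C \to A) \to ((B \leftrightarrow B) \land B)) \land (((B \leftrightarrow B) \land B) \to B)) \to ((C \to A) \to B)): α-rule — add (((C \to A) \to ((B \leftrightarrow B) \land B)) \land (((B \leftrightarrow B) \land B) \to B)), \lnot ((C \to A) \to B).
(((C \to A) \to ((B \leftrightarrow B) \land B)) \land (((B \leftrightarrow B) \land B) \to B)): α-rule — add ((C \to A) \to ((B \leftrightarrow B) \land B)), (((B \leftrightarrow B) \land B) \to B).
\lnot ((C \to A) \to B): α-rule — add (C \to A), \lnot B.
((C \to A) \to ((B \leftrightarrow B) \land B)): β-rule — branch into \lnot (C \to A)  //  ((B \leftrightarrow B) \land B).
  branch 1 (add \lnot (C \to A)):
    \lnot (C \to A): α-rule — add C, \lnot A.
    (((B \leftrightarrow B) \land B) \to B): β-rule — branch into \lnot ((B \leftrightarrow B) \land B)  //  B.
      branch 1.1 (add \lnot ((B \leftrightarrow B) \land B)):
        (C \to A): β-rule — branch into \lnot C  //  A.
          branch 1.1.1 (add \lnot C):
            × closes — contains both C and \lnot C.
          branch 1.1.2 (add A):
            × closes — contains both A and \lnot A.
      branch 1.2 (add B):
        × closes — contains both B and \lnot B.
  branch 2 (add ((B \leftrightarrow B) \land B)):
    ((B \leftrightarrow B) \land B): α-rule — add (B \leftrightarrow B), B.
    × closes — contains both B and \lnot B.
All 4 branches close.
Every branch closed, so the negation is unsatisfiable and the formula is valid.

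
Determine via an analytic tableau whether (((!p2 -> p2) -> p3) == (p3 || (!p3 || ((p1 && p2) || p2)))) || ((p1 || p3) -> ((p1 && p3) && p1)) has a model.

Initial set: {((((!p2 -> p2) -> p3) == (p3 || (!p3 || ((p1 && p2) || p2)))) || ((p1 || p3) -> ((p1 && p3) && p1)))}.
((((!p2 -> p2) -> p3) == (p3 || (!p3 || ((p1 && p2) || p2)))) || ((p1 || p3) -> ((p1 && p3) && p1))): β-rule — branch into (((!p2 -> p2) -> p3) == (p3 || (!p3 || ((p1 && p2) || p2))))  //  ((p1 || p3) -> ((p1 && p3) && p1)).
  branch 1 (add (((!p2 -> p2) -> p3) == (p3 || (!p3 || ((p1 && p2) || p2))))):
    (((!p2 -> p2) -> p3) == (p3 || (!p3 || ((p1 && p2) || p2)))): β-rule — branch into ((!p2 -> p2) -> p3), (p3 || (!p3 || ((p1 && p2) || p2)))  //  !((!p2 -> p2) -> p3), !(p3 || (!p3 || ((p1 && p2) || p2))).
      branch 1.1 (add ((!p2 -> p2) -> p3), (p3 || (!p3 || ((p1 && p2) || p2)))):
        ((!p2 -> p2) -> p3): β-rule — branch into !(!p2 -> p2)  //  p3.
          branch 1.1.1 (add !(!p2 -> p2)):
            !(!p2 -> p2): α-rule — add !p2, !p2.
            (p3 || (!p3 || ((p1 && p2) || p2))): β-rule — branch into p3  //  (!p3 || ((p1 && p2) || p2)).
              branch 1.1.1.1 (add p3):
                ○ open, literals {p2=0, p3=1}.
              branch 1.1.1.2 (add (!p3 || ((p1 && p2) || p2))):
                (!p3 || ((p1 && p2) || p2)): β-rule — branch into !p3  //  ((p1 && p2) || p2).
                  branch 1.1.1.2.1 (add !p3):
                    ○ open, literals {p2=0, p3=0}.
                  branch 1.1.1.2.2 (add ((p1 && p2) || p2)):
                    ((p1 && p2) || p2): β-rule — branch into (p1 && p2)  //  p2.
                      branch 1.1.1.2.2.1 (add (p1 && p2)):
                        (p1 && p2): α-rule — add p1, p2.
                        × closes — contains both p2 and !p2.
                      branch 1.1.1.2.2.2 (add p2):
                        × closes — contains both p2 and !p2.
          branch 1.1.2 (add p3):
            (p3 || (!p3 || ((p1 && p2) || p2))): β-rule — branch into p3  //  (!p3 || ((p1 && p2) || p2)).
              branch 1.1.2.1 (add p3):
                ○ open, literals {p3=1}.
              branch 1.1.2.2 (add (!p3 || ((p1 && p2) || p2))):
                (!p3 || ((p1 && p2) || p2)): β-rule — branch into !p3  //  ((p1 && p2) || p2).
                  branch 1.1.2.2.1 (add !p3):
                    × closes — contains both p3 and !p3.
                  branch 1.1.2.2.2 (add ((p1 && p2) || p2)):
                    ((p1 && p2) || p2): β-rule — branch into (p1 && p2)  //  p2.
                      branch 1.1.2.2.2.1 (add (p1 && p2)):
                        (p1 && p2): α-rule — add p1, p2.
                        ○ open, literals {p1=1, p2=1, p3=1}.
                      branch 1.1.2.2.2.2 (add p2):
                        ○ open, literals {p2=1, p3=1}.
      branch 1.2 (add !((!p2 -> p2) -> p3), !(p3 || (!p3 || ((p1 && p2) || p2)))):
        !((!p2 -> p2) -> p3): α-rule — add (!p2 -> p2), !p3.
        !(p3 || (!p3 || ((p1 && p2) || p2))): α-rule — add !p3, !(!p3 || ((p1 && p2) || p2)).
        !(!p3 || ((p1 && p2) || p2)): α-rule — add !!p3, !((p1 && p2) || p2).
        × closes — contains both p3 and !p3.
  branch 2 (add ((p1 || p3) -> ((p1 && p3) && p1))):
    ((p1 || p3) -> ((p1 && p3) && p1)): β-rule — branch into !(p1 || p3)  //  ((p1 && p3) && p1).
      branch 2.1 (add !(p1 || p3)):
        !(p1 || p3): α-rule — add !p1, !p3.
        ○ open, literals {p1=0, p3=0}.
      branch 2.2 (add ((p1 && p3) && p1)):
        ((p1 && p3) && p1): α-rule — add (p1 && p3), p1.
        (p1 && p3): α-rule — add p1, p3.
        ○ open, literals {p1=1, p3=1}.
4 branches closed, 7 open.
An open branch gives a satisfying assignment: p2=0, p3=1.

Satisfiable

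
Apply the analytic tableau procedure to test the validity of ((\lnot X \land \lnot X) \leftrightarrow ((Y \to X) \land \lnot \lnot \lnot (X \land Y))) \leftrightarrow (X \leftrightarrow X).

Not valid

Assume the negation and expand:
Initial set: {\lnot (((\lnot X \land \lnot X) \leftrightarrow ((Y \to X) \land \lnot \lnot \lnot (X \land Y))) \leftrightarrow (X \leftrightarrow X))}.
\lnot (((\lnot X \land \lnot X) \leftrightarrow ((Y \to X) \land \lnot \lnot \lnot (X \land Y))) \leftrightarrow (X \leftrightarrow X)): β-rule — branch into ((\lnot X \land \lnot X) \leftrightarrow ((Y \to X) \land \lnot \lnot \lnot (X \land Y))), \lnot (X \leftrightarrow X)  //  \lnot ((\lnot X \land \lnot X) \leftrightarrow ((Y \to X) \land \lnot \lnot \lnot (X \land Y))), (X \leftrightarrow X).
  branch 1 (add ((\lnot X \land \lnot X) \leftrightarrow ((Y \to X) \land \lnot \lnot \lnot (X \land Y))), \lnot (X \leftrightarrow X)):
    ((\lnot X \land \lnot X) \leftrightarrow ((Y \to X) \land \lnot \lnot \lnot (X \land Y))): β-rule — branch into (\lnot X \land \lnot X), ((Y \to X) \land \lnot \lnot \lnot (X \land Y))  //  \lnot (\lnot X \land \lnot X), \lnot ((Y \to X) \land \lnot \lnot \lnot (X \land Y)).
      branch 1.1 (add (\lnot X \land \lnot X), ((Y \to X) \land \lnot \lnot \lnot (X \land Y))):
        (\lnot X \land \lnot X): α-rule — add \lnot X, \lnot X.
        ((Y \to X) \land \lnot \lnot \lnot (X \land Y)): α-rule — add (Y \to X), \lnot \lnot \lnot (X \land Y).
        \lnot \lnot \lnot (X \land Y): drop double negation, giving \lnot (X \land Y).
        \lnot (X \leftrightarrow X): β-rule — branch into X, \lnot X  //  \lnot X, X.
          branch 1.1.1 (add X, \lnot X):
            × closes — contains both X and \lnot X.
          branch 1.1.2 (add \lnot X, X):
            × closes — contains both X and \lnot X.
      branch 1.2 (add \lnot (\lnot X \land \lnot X), \lnot ((Y \to X) \land \lnot \lnot \lnot (X \land Y))):
        \lnot (X \leftrightarrow X): β-rule — branch into X, \lnot X  //  \lnot X, X.
          branch 1.2.1 (add X, \lnot X):
            × closes — contains both X and \lnot X.
          branch 1.2.2 (add \lnot X, X):
            × closes — contains both X and \lnot X.
  branch 2 (add \lnot ((\lnot X \land \lnot X) \leftrightarrow ((Y \to X) \land \lnot \lnot \lnot (X \land Y))), (X \leftrightarrow X)):
    \lnot ((\lnot X \land \lnot X) \leftrightarrow ((Y \to X) \land \lnot \lnot \lnot (X \land Y))): β-rule — branch into (\lnot X \land \lnot X), \lnot ((Y \to X) \land \lnot \lnot \lnot (X \land Y))  //  \lnot (\lnot X \land \lnot X), ((Y \to X) \land \lnot \lnot \lnot (X \land Y)).
      branch 2.1 (add (\lnot X \land \lnot X), \lnot ((Y \to X) \land \lnot \lnot \lnot (X \land Y))):
        (\lnot X \land \lnot X): α-rule — add \lnot X, \lnot X.
        (X \leftrightarrow X): β-rule — branch into X, X  //  \lnot X, \lnot X.
          branch 2.1.1 (add X, X):
            × closes — contains both X and \lnot X.
          branch 2.1.2 (add \lnot X, \lnot X):
            \lnot ((Y \to X) \land \lnot \lnot \lnot (X \land Y)): β-rule — branch into \lnot (Y \to X)  //  \lnot \lnot \lnot \lnot (X \land Y).
              branch 2.1.2.1 (add \lnot (Y \to X)):
                \lnot (Y \to X): α-rule — add Y, \lnot X.
                ○ open, literals {X=F, Y=T}.
              branch 2.1.2.2 (add \lnot \lnot \lnot \lnot (X \land Y)):
                \lnot \lnot \lnot \lnot (X \land Y): drop double negation, giving \lnot \lnot (X \land Y).
                \lnot \lnot (X \land Y): α-rule — add X, Y.
                × closes — contains both X and \lnot X.
      branch 2.2 (add \lnot (\lnot X \land \lnot X), ((Y \to X) \land \lnot \lnot \lnot (X \land Y))):
        ((Y \to X) \land \lnot \lnot \lnot (X \land Y)): α-rule — add (Y \to X), \lnot \lnot \lnot (X \land Y).
        \lnot \lnot \lnot (X \land Y): drop double negation, giving \lnot (X \land Y).
        (X \leftrightarrow X): β-rule — branch into X, X  //  \lnot X, \lnot X.
          branch 2.2.1 (add X, X):
            \lnot (\lnot X \land \lnot X): β-rule — branch into \lnot \lnot X  //  \lnot \lnot X.
              branch 2.2.1.1 (add \lnot \lnot X):
                (Y \to X): β-rule — branch into \lnot Y  //  X.
                  branch 2.2.1.1.1 (add \lnot Y):
                    \lnot (X \land Y): β-rule — branch into \lnot X  //  \lnot Y.
                      branch 2.2.1.1.1.1 (add \lnot X):
                        × closes — contains both X and \lnot X.
                      branch 2.2.1.1.1.2 (add \lnot Y):
                        ○ open, literals {X=T, Y=F}.
                  branch 2.2.1.1.2 (add X):
                    \lnot (X \land Y): β-rule — branch into \lnot X  //  \lnot Y.
                      branch 2.2.1.1.2.1 (add \lnot X):
                        × closes — contains both X and \lnot X.
                      branch 2.2.1.1.2.2 (add \lnot Y):
                        ○ open, literals {X=T, Y=F}.
              branch 2.2.1.2 (add \lnot \lnot X):
                (Y \to X): β-rule — branch into \lnot Y  //  X.
                  branch 2.2.1.2.1 (add \lnot Y):
                    \lnot (X \land Y): β-rule — branch into \lnot X  //  \lnot Y.
                      branch 2.2.1.2.1.1 (add \lnot X):
                        × closes — contains both X and \lnot X.
                      branch 2.2.1.2.1.2 (add \lnot Y):
                        ○ open, literals {X=T, Y=F}.
                  branch 2.2.1.2.2 (add X):
                    \lnot (X \land Y): β-rule — branch into \lnot X  //  \lnot Y.
                      branch 2.2.1.2.2.1 (add \lnot X):
                        × closes — contains both X and \lnot X.
                      branch 2.2.1.2.2.2 (add \lnot Y):
                        ○ open, literals {X=T, Y=F}.
          branch 2.2.2 (add \lnot X, \lnot X):
            \lnot (\lnot X \land \lnot X): β-rule — branch into \lnot \lnot X  //  \lnot \lnot X.
              branch 2.2.2.1 (add \lnot \lnot X):
                × closes — contains both X and \lnot X.
              branch 2.2.2.2 (add \lnot \lnot X):
                × closes — contains both X and \lnot X.
12 branches closed, 5 open.
An open branch gives a countermodel: X=F, Y=T (unmentioned atoms arbitrary); under it the original formula is false.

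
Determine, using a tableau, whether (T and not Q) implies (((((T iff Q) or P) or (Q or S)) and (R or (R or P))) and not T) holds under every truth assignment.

Not valid

Assume the negation and expand:
Initial set: {F ((T and not Q) implies (((((T iff Q) or P) or (Q or S)) and (R or (R or P))) and not T))}.
F ((T and not Q) implies (((((T iff Q) or P) or (Q or S)) and (R or (R or P))) and not T)): α-rule — add T (T and not Q), F (((((T iff Q) or P) or (Q or S)) and (R or (R or P))) and not T).
T (T and not Q): α-rule — add T T, T not Q.
F (((((T iff Q) or P) or (Q or S)) and (R or (R or P))) and not T): β-rule — branch into F ((((T iff Q) or P) or (Q or S)) and (R or (R or P)))  //  F not T.
  branch 1 (add F ((((T iff Q) or P) or (Q or S)) and (R or (R or P)))):
    F ((((T iff Q) or P) or (Q or S)) and (R or (R or P))): β-rule — branch into F (((T iff Q) or P) or (Q or S))  //  F (R or (R or P)).
      branch 1.1 (add F (((T iff Q) or P) or (Q or S))):
        F (((T iff Q) or P) or (Q or S)): α-rule — add F ((T iff Q) or P), F (Q or S).
        F ((T iff Q) or P): α-rule — add F (T iff Q), F P.
        F (Q or S): α-rule — add F Q, F S.
        F (T iff Q): β-rule — branch into T T, F Q  //  F T, T Q.
          branch 1.1.1 (add T T, F Q):
            ○ open, literals {P=F, Q=F, S=F, T=T}.
          branch 1.1.2 (add F T, T Q):
            × closes — contains both T and not T.
      branch 1.2 (add F (R or (R or P))):
        F (R or (R or P)): α-rule — add F R, F (R or P).
        F (R or P): α-rule — add F R, F P.
        ○ open, literals {P=F, Q=F, R=F, T=T}.
  branch 2 (add F not T):
    ○ open, literals {Q=F, T=T}.
1 branch closed, 3 open.
An open branch gives a countermodel: P=F, Q=F, S=F, T=T (unmentioned atoms arbitrary); under it the original formula is false.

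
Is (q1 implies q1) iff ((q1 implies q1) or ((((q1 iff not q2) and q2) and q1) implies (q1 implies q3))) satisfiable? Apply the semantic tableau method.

Initial set: {((q1 implies q1) iff ((q1 implies q1) or ((((q1 iff not q2) and q2) and q1) implies (q1 implies q3))))}.
((q1 implies q1) iff ((q1 implies q1) or ((((q1 iff not q2) and q2) and q1) implies (q1 implies q3)))): β-rule — branch into (q1 implies q1), ((q1 implies q1) or ((((q1 iff not q2) and q2) and q1) implies (q1 implies q3)))  //  not (q1 implies q1), not ((q1 implies q1) or ((((q1 iff not q2) and q2) and q1) implies (q1 implies q3))).
  branch 1 (add (q1 implies q1), ((q1 implies q1) or ((((q1 iff not q2) and q2) and q1) implies (q1 implies q3)))):
    (q1 implies q1): β-rule — branch into not q1  //  q1.
      branch 1.1 (add not q1):
        ((q1 implies q1) or ((((q1 iff not q2) and q2) and q1) implies (q1 implies q3))): β-rule — branch into (q1 implies q1)  //  ((((q1 iff not q2) and q2) and q1) implies (q1 implies q3)).
          branch 1.1.1 (add (q1 implies q1)):
            (q1 implies q1): β-rule — branch into not q1  //  q1.
              branch 1.1.1.1 (add not q1):
                ○ open, literals {q1=false}.
              branch 1.1.1.2 (add q1):
                × closes — contains both q1 and not q1.
          branch 1.1.2 (add ((((q1 iff not q2) and q2) and q1) implies (q1 implies q3))):
            ((((q1 iff not q2) and q2) and q1) implies (q1 implies q3)): β-rule — branch into not (((q1 iff not q2) and q2) and q1)  //  (q1 implies q3).
              branch 1.1.2.1 (add not (((q1 iff not q2) and q2) and q1)):
                not (((q1 iff not q2) and q2) and q1): β-rule — branch into not ((q1 iff not q2) and q2)  //  not q1.
                  branch 1.1.2.1.1 (add not ((q1 iff not q2) and q2)):
                    not ((q1 iff not q2) and q2): β-rule — branch into not (q1 iff not q2)  //  not q2.
                      branch 1.1.2.1.1.1 (add not (q1 iff not q2)):
                        not (q1 iff not q2): β-rule — branch into q1, not not q2  //  not q1, not q2.
                          branch 1.1.2.1.1.1.1 (add q1, not not q2):
                            × closes — contains both q1 and not q1.
                          branch 1.1.2.1.1.1.2 (add not q1, not q2):
                            ○ open, literals {q1=false, q2=false}.
                      branch 1.1.2.1.1.2 (add not q2):
                        ○ open, literals {q1=false, q2=false}.
                  branch 1.1.2.1.2 (add not q1):
                    ○ open, literals {q1=false}.
              branch 1.1.2.2 (add (q1 implies q3)):
                (q1 implies q3): β-rule — branch into not q1  //  q3.
                  branch 1.1.2.2.1 (add not q1):
                    ○ open, literals {q1=false}.
                  branch 1.1.2.2.2 (add q3):
                    ○ open, literals {q1=false, q3=true}.
      branch 1.2 (add q1):
        ((q1 implies q1) or ((((q1 iff not q2) and q2) and q1) implies (q1 implies q3))): β-rule — branch into (q1 implies q1)  //  ((((q1 iff not q2) and q2) and q1) implies (q1 implies q3)).
          branch 1.2.1 (add (q1 implies q1)):
            (q1 implies q1): β-rule — branch into not q1  //  q1.
              branch 1.2.1.1 (add not q1):
                × closes — contains both q1 and not q1.
              branch 1.2.1.2 (add q1):
                ○ open, literals {q1=true}.
          branch 1.2.2 (add ((((q1 iff not q2) and q2) and q1) implies (q1 implies q3))):
            ((((q1 iff not q2) and q2) and q1) implies (q1 implies q3)): β-rule — branch into not (((q1 iff not q2) and q2) and q1)  //  (q1 implies q3).
              branch 1.2.2.1 (add not (((q1 iff not q2) and q2) and q1)):
                not (((q1 iff not q2) and q2) and q1): β-rule — branch into not ((q1 iff not q2) and q2)  //  not q1.
                  branch 1.2.2.1.1 (add not ((q1 iff not q2) and q2)):
                    not ((q1 iff not q2) and q2): β-rule — branch into not (q1 iff not q2)  //  not q2.
                      branch 1.2.2.1.1.1 (add not (q1 iff not q2)):
                        not (q1 iff not q2): β-rule — branch into q1, not not q2  //  not q1, not q2.
                          branch 1.2.2.1.1.1.1 (add q1, not not q2):
                            ○ open, literals {q1=true, q2=true}.
                          branch 1.2.2.1.1.1.2 (add not q1, not q2):
                            × closes — contains both q1 and not q1.
                      branch 1.2.2.1.1.2 (add not q2):
                        ○ open, literals {q1=true, q2=false}.
                  branch 1.2.2.1.2 (add not q1):
                    × closes — contains both q1 and not q1.
              branch 1.2.2.2 (add (q1 implies q3)):
                (q1 implies q3): β-rule — branch into not q1  //  q3.
                  branch 1.2.2.2.1 (add not q1):
                    × closes — contains both q1 and not q1.
                  branch 1.2.2.2.2 (add q3):
                    ○ open, literals {q1=true, q3=true}.
  branch 2 (add not (q1 implies q1), not ((q1 implies q1) or ((((q1 iff not q2) and q2) and q1) implies (q1 implies q3)))):
    not (q1 implies q1): α-rule — add q1, not q1.
    × closes — contains both q1 and not q1.
7 branches closed, 10 open.
An open branch gives a satisfying assignment: q1=false.

Satisfiable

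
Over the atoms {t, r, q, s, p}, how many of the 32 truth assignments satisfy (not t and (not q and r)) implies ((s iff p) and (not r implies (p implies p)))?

30

Initial set: {((not t and (not q and r)) implies ((s iff p) and (not r implies (p implies p))))}.
((not t and (not q and r)) implies ((s iff p) and (not r implies (p implies p)))): β-rule — branch into not (not t and (not q and r))  //  ((s iff p) and (not r implies (p implies p))).
  branch 1 (add not (not t and (not q and r))):
    not (not t and (not q and r)): β-rule — branch into not not t  //  not (not q and r).
      branch 1.1 (add not not t):
        ○ open, literals {t=true}.
      branch 1.2 (add not (not q and r)):
        not (not q and r): β-rule — branch into not not q  //  not r.
          branch 1.2.1 (add not not q):
            ○ open, literals {q=true}.
          branch 1.2.2 (add not r):
            ○ open, literals {r=false}.
  branch 2 (add ((s iff p) and (not r implies (p implies p)))):
    ((s iff p) and (not r implies (p implies p))): α-rule — add (s iff p), (not r implies (p implies p)).
    (s iff p): β-rule — branch into s, p  //  not s, not p.
      branch 2.1 (add s, p):
        (not r implies (p implies p)): β-rule — branch into not not r  //  (p implies p).
          branch 2.1.1 (add not not r):
            ○ open, literals {p=true, r=true, s=true}.
          branch 2.1.2 (add (p implies p)):
            (p implies p): β-rule — branch into not p  //  p.
              branch 2.1.2.1 (add not p):
                × closes — contains both p and not p.
              branch 2.1.2.2 (add p):
                ○ open, literals {p=true, s=true}.
      branch 2.2 (add not s, not p):
        (not r implies (p implies p)): β-rule — branch into not not r  //  (p implies p).
          branch 2.2.1 (add not not r):
            ○ open, literals {p=false, r=true, s=false}.
          branch 2.2.2 (add (p implies p)):
            (p implies p): β-rule — branch into not p  //  p.
              branch 2.2.2.1 (add not p):
                ○ open, literals {p=false, s=false}.
              branch 2.2.2.2 (add p):
                × closes — contains both p and not p.
2 branches closed, 7 open.
Each open branch fixes some atoms; the unmentioned ones are free. Counting distinct full assignments: branch {t=true} (r, q, s, p) contributes 16 new; branch {q=true} (t, r, s, p) contributes 8 new; branch {r=false} (t, q, s, p) contributes 4 new; branch {p=true, r=true, s=true} (t, q) contributes 1 new; branch {p=true, s=true} (t, r, q) contributes 0 new; branch {p=false, r=true, s=false} (t, q) contributes 1 new; branch {p=false, s=false} (t, r, q) contributes 0 new. Total: 30.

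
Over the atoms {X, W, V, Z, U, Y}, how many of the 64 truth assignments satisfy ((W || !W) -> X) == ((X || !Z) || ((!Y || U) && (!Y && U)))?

Initial set: {(((W || !W) -> X) == ((X || !Z) || ((!Y || U) && (!Y && U))))}.
(((W || !W) -> X) == ((X || !Z) || ((!Y || U) && (!Y && U)))): β-rule — branch into ((W || !W) -> X), ((X || !Z) || ((!Y || U) && (!Y && U)))  //  !((W || !W) -> X), !((X || !Z) || ((!Y || U) && (!Y && U))).
  branch 1 (add ((W || !W) -> X), ((X || !Z) || ((!Y || U) && (!Y && U)))):
    ((W || !W) -> X): β-rule — branch into !(W || !W)  //  X.
      branch 1.1 (add !(W || !W)):
        !(W || !W): α-rule — add !W, !!W.
        × closes — contains both W and !W.
      branch 1.2 (add X):
        ((X || !Z) || ((!Y || U) && (!Y && U))): β-rule — branch into (X || !Z)  //  ((!Y || U) && (!Y && U)).
          branch 1.2.1 (add (X || !Z)):
            (X || !Z): β-rule — branch into X  //  !Z.
              branch 1.2.1.1 (add X):
                ○ open, literals {X=true}.
              branch 1.2.1.2 (add !Z):
                ○ open, literals {X=true, Z=false}.
          branch 1.2.2 (add ((!Y || U) && (!Y && U))):
            ((!Y || U) && (!Y && U)): α-rule — add (!Y || U), (!Y && U).
            (!Y && U): α-rule — add !Y, U.
            (!Y || U): β-rule — branch into !Y  //  U.
              branch 1.2.2.1 (add !Y):
                ○ open, literals {U=true, X=true, Y=false}.
              branch 1.2.2.2 (add U):
                ○ open, literals {U=true, X=true, Y=false}.
  branch 2 (add !((W || !W) -> X), !((X || !Z) || ((!Y || U) && (!Y && U)))):
    !((W || !W) -> X): α-rule — add (W || !W), !X.
    !((X || !Z) || ((!Y || U) && (!Y && U))): α-rule — add !(X || !Z), !((!Y || U) && (!Y && U)).
    !(X || !Z): α-rule — add !X, !!Z.
    (W || !W): β-rule — branch into W  //  !W.
      branch 2.1 (add W):
        !((!Y || U) && (!Y && U)): β-rule — branch into !(!Y || U)  //  !(!Y && U).
          branch 2.1.1 (add !(!Y || U)):
            !(!Y || U): α-rule — add !!Y, !U.
            ○ open, literals {U=false, W=true, X=false, Y=true, Z=true}.
          branch 2.1.2 (add !(!Y && U)):
            !(!Y && U): β-rule — branch into !!Y  //  !U.
              branch 2.1.2.1 (add !!Y):
                ○ open, literals {W=true, X=false, Y=true, Z=true}.
              branch 2.1.2.2 (add !U):
                ○ open, literals {U=false, W=true, X=false, Z=true}.
      branch 2.2 (add !W):
        !((!Y || U) && (!Y && U)): β-rule — branch into !(!Y || U)  //  !(!Y && U).
          branch 2.2.1 (add !(!Y || U)):
            !(!Y || U): α-rule — add !!Y, !U.
            ○ open, literals {U=false, W=false, X=false, Y=true, Z=true}.
          branch 2.2.2 (add !(!Y && U)):
            !(!Y && U): β-rule — branch into !!Y  //  !U.
              branch 2.2.2.1 (add !!Y):
                ○ open, literals {W=false, X=false, Y=true, Z=true}.
              branch 2.2.2.2 (add !U):
                ○ open, literals {U=false, W=false, X=false, Z=true}.
1 branch closed, 10 open.
Each open branch fixes some atoms; the unmentioned ones are free. Counting distinct full assignments: branch {X=true} (W, V, Z, U, Y) contributes 32 new; branch {X=true, Z=false} (W, V, U, Y) contributes 0 new; branch {U=true, X=true, Y=false} (W, V, Z) contributes 0 new; branch {U=true, X=true, Y=false} (W, V, Z) contributes 0 new; branch {U=false, W=true, X=false, Y=true, Z=true} (V) contributes 2 new; branch {W=true, X=false, Y=true, Z=true} (V, U) contributes 2 new; branch {U=false, W=true, X=false, Z=true} (V, Y) contributes 2 new; branch {U=false, W=false, X=false, Y=true, Z=true} (V) contributes 2 new; branch {W=false, X=false, Y=true, Z=true} (V, U) contributes 2 new; branch {U=false, W=false, X=false, Z=true} (V, Y) contributes 2 new. Total: 44.

44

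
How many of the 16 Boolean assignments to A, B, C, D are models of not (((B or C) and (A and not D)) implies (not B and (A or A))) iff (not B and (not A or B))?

10

Initial set: {(not (((B or C) and (A and not D)) implies (not B and (A or A))) iff (not B and (not A or B)))}.
(not (((B or C) and (A and not D)) implies (not B and (A or A))) iff (not B and (not A or B))): β-rule — branch into not (((B or C) and (A and not D)) implies (not B and (A or A))), (not B and (not A or B))  //  not not (((B or C) and (A and not D)) implies (not B and (A or A))), not (not B and (not A or B)).
  branch 1 (add not (((B or C) and (A and not D)) implies (not B and (A or A))), (not B and (not A or B))):
    not (((B or C) and (A and not D)) implies (not B and (A or A))): α-rule — add ((B or C) and (A and not D)), not (not B and (A or A)).
    (not B and (not A or B)): α-rule — add not B, (not A or B).
    ((B or C) and (A and not D)): α-rule — add (B or C), (A and not D).
    (A and not D): α-rule — add A, not D.
    not (not B and (A or A)): β-rule — branch into not not B  //  not (A or A).
      branch 1.1 (add not not B):
        × closes — contains both B and not B.
      branch 1.2 (add not (A or A)):
        not (A or A): α-rule — add not A, not A.
        × closes — contains both A and not A.
  branch 2 (add not not (((B or C) and (A and not D)) implies (not B and (A or A))), not (not B and (not A or B))):
    not not (((B or C) and (A and not D)) implies (not B and (A or A))): β-rule — branch into not ((B or C) and (A and not D))  //  (not B and (A or A)).
      branch 2.1 (add not ((B or C) and (A and not D))):
        not (not B and (not A or B)): β-rule — branch into not not B  //  not (not A or B).
          branch 2.1.1 (add not not B):
            not ((B or C) and (A and not D)): β-rule — branch into not (B or C)  //  not (A and not D).
              branch 2.1.1.1 (add not (B or C)):
                not (B or C): α-rule — add not B, not C.
                × closes — contains both B and not B.
              branch 2.1.1.2 (add not (A and not D)):
                not (A and not D): β-rule — branch into not A  //  not not D.
                  branch 2.1.1.2.1 (add not A):
                    ○ open, literals {A=0, B=1}.
                  branch 2.1.1.2.2 (add not not D):
                    ○ open, literals {B=1, D=1}.
          branch 2.1.2 (add not (not A or B)):
            not (not A or B): α-rule — add not not A, not B.
            not ((B or C) and (A and not D)): β-rule — branch into not (B or C)  //  not (A and not D).
              branch 2.1.2.1 (add not (B or C)):
                not (B or C): α-rule — add not B, not C.
                ○ open, literals {A=1, B=0, C=0}.
              branch 2.1.2.2 (add not (A and not D)):
                not (A and not D): β-rule — branch into not A  //  not not D.
                  branch 2.1.2.2.1 (add not A):
                    × closes — contains both A and not A.
                  branch 2.1.2.2.2 (add not not D):
                    ○ open, literals {A=1, B=0, D=1}.
      branch 2.2 (add (not B and (A or A))):
        (not B and (A or A)): α-rule — add not B, (A or A).
        not (not B and (not A or B)): β-rule — branch into not not B  //  not (not A or B).
          branch 2.2.1 (add not not B):
            × closes — contains both B and not B.
          branch 2.2.2 (add not (not A or B)):
            not (not A or B): α-rule — add not not A, not B.
            (A or A): β-rule — branch into A  //  A.
              branch 2.2.2.1 (add A):
                ○ open, literals {A=1, B=0}.
              branch 2.2.2.2 (add A):
                ○ open, literals {A=1, B=0}.
5 branches closed, 6 open.
Each open branch fixes some atoms; the unmentioned ones are free. Counting distinct full assignments: branch {A=0, B=1} (C, D) contributes 4 new; branch {B=1, D=1} (A, C) contributes 2 new; branch {A=1, B=0, C=0} (D) contributes 2 new; branch {A=1, B=0, D=1} (C) contributes 1 new; branch {A=1, B=0} (C, D) contributes 1 new; branch {A=1, B=0} (C, D) contributes 0 new. Total: 10.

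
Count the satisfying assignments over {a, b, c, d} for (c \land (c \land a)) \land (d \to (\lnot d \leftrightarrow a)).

Initial set: {((c \land (c \land a)) \land (d \to (\lnot d \leftrightarrow a)))}.
((c \land (c \land a)) \land (d \to (\lnot d \leftrightarrow a))): α-rule — add (c \land (c \land a)), (d \to (\lnot d \leftrightarrow a)).
(c \land (c \land a)): α-rule — add c, (c \land a).
(c \land a): α-rule — add c, a.
(d \to (\lnot d \leftrightarrow a)): β-rule — branch into \lnot d  //  (\lnot d \leftrightarrow a).
  branch 1 (add \lnot d):
    ○ open, literals {a=1, c=1, d=0}.
  branch 2 (add (\lnot d \leftrightarrow a)):
    (\lnot d \leftrightarrow a): β-rule — branch into \lnot d, a  //  \lnot \lnot d, \lnot a.
      branch 2.1 (add \lnot d, a):
        ○ open, literals {a=1, c=1, d=0}.
      branch 2.2 (add \lnot \lnot d, \lnot a):
        × closes — contains both a and \lnot a.
1 branch closed, 2 open.
Each open branch fixes some atoms; the unmentioned ones are free. Counting distinct full assignments: branch {a=1, c=1, d=0} (b) contributes 2 new; branch {a=1, c=1, d=0} (b) contributes 0 new. Total: 2.

2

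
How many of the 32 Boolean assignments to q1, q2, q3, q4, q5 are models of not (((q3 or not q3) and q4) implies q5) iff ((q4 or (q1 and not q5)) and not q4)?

Initial set: {T (not (((q3 or not q3) and q4) implies q5) iff ((q4 or (q1 and not q5)) and not q4))}.
T (not (((q3 or not q3) and q4) implies q5) iff ((q4 or (q1 and not q5)) and not q4)): β-rule — branch into T not (((q3 or not q3) and q4) implies q5), T ((q4 or (q1 and not q5)) and not q4)  //  F not (((q3 or not q3) and q4) implies q5), F ((q4 or (q1 and not q5)) and not q4).
  branch 1 (add T not (((q3 or not q3) and q4) implies q5), T ((q4 or (q1 and not q5)) and not q4)):
    T not (((q3 or not q3) and q4) implies q5): α-rule — add T ((q3 or not q3) and q4), F q5.
    T ((q4 or (q1 and not q5)) and not q4): α-rule — add T (q4 or (q1 and not q5)), T not q4.
    T ((q3 or not q3) and q4): α-rule — add T (q3 or not q3), T q4.
    × closes — contains both q4 and not q4.
  branch 2 (add F not (((q3 or not q3) and q4) implies q5), F ((q4 or (q1 and not q5)) and not q4)):
    F not (((q3 or not q3) and q4) implies q5): β-rule — branch into F ((q3 or not q3) and q4)  //  T q5.
      branch 2.1 (add F ((q3 or not q3) and q4)):
        F ((q4 or (q1 and not q5)) and not q4): β-rule — branch into F (q4 or (q1 and not q5))  //  F not q4.
          branch 2.1.1 (add F (q4 or (q1 and not q5))):
            F (q4 or (q1 and not q5)): α-rule — add F q4, F (q1 and not q5).
            F ((q3 or not q3) and q4): β-rule — branch into F (q3 or not q3)  //  F q4.
              branch 2.1.1.1 (add F (q3 or not q3)):
                F (q3 or not q3): α-rule — add F q3, F not q3.
                × closes — contains both q3 and not q3.
              branch 2.1.1.2 (add F q4):
                F (q1 and not q5): β-rule — branch into F q1  //  F not q5.
                  branch 2.1.1.2.1 (add F q1):
                    ○ open, literals {q1=0, q4=0}.
                  branch 2.1.1.2.2 (add F not q5):
                    ○ open, literals {q4=0, q5=1}.
          branch 2.1.2 (add F not q4):
            F ((q3 or not q3) and q4): β-rule — branch into F (q3 or not q3)  //  F q4.
              branch 2.1.2.1 (add F (q3 or not q3)):
                F (q3 or not q3): α-rule — add F q3, F not q3.
                × closes — contains both q3 and not q3.
              branch 2.1.2.2 (add F q4):
                × closes — contains both q4 and not q4.
      branch 2.2 (add T q5):
        F ((q4 or (q1 and not q5)) and not q4): β-rule — branch into F (q4 or (q1 and not q5))  //  F not q4.
          branch 2.2.1 (add F (q4 or (q1 and not q5))):
            F (q4 or (q1 and not q5)): α-rule — add F q4, F (q1 and not q5).
            F (q1 and not q5): β-rule — branch into F q1  //  F not q5.
              branch 2.2.1.1 (add F q1):
                ○ open, literals {q1=0, q4=0, q5=1}.
              branch 2.2.1.2 (add F not q5):
                ○ open, literals {q4=0, q5=1}.
          branch 2.2.2 (add F not q4):
            ○ open, literals {q4=1, q5=1}.
4 branches closed, 5 open.
Each open branch fixes some atoms; the unmentioned ones are free. Counting distinct full assignments: branch {q1=0, q4=0} (q2, q3, q5) contributes 8 new; branch {q4=0, q5=1} (q1, q2, q3) contributes 4 new; branch {q1=0, q4=0, q5=1} (q2, q3) contributes 0 new; branch {q4=0, q5=1} (q1, q2, q3) contributes 0 new; branch {q4=1, q5=1} (q1, q2, q3) contributes 8 new. Total: 20.

20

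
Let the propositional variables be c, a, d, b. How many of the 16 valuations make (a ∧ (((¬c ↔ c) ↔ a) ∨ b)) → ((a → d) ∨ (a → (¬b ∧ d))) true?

14

Initial set: {((a ∧ (((¬c ↔ c) ↔ a) ∨ b)) → ((a → d) ∨ (a → (¬b ∧ d))))}.
((a ∧ (((¬c ↔ c) ↔ a) ∨ b)) → ((a → d) ∨ (a → (¬b ∧ d)))): β-rule — branch into ¬(a ∧ (((¬c ↔ c) ↔ a) ∨ b))  //  ((a → d) ∨ (a → (¬b ∧ d))).
  branch 1 (add ¬(a ∧ (((¬c ↔ c) ↔ a) ∨ b))):
    ¬(a ∧ (((¬c ↔ c) ↔ a) ∨ b)): β-rule — branch into ¬a  //  ¬(((¬c ↔ c) ↔ a) ∨ b).
      branch 1.1 (add ¬a):
        ○ open, literals {a=F}.
      branch 1.2 (add ¬(((¬c ↔ c) ↔ a) ∨ b)):
        ¬(((¬c ↔ c) ↔ a) ∨ b): α-rule — add ¬((¬c ↔ c) ↔ a), ¬b.
        ¬((¬c ↔ c) ↔ a): β-rule — branch into (¬c ↔ c), ¬a  //  ¬(¬c ↔ c), a.
          branch 1.2.1 (add (¬c ↔ c), ¬a):
            (¬c ↔ c): β-rule — branch into ¬c, c  //  ¬¬c, ¬c.
              branch 1.2.1.1 (add ¬c, c):
                × closes — contains both c and ¬c.
              branch 1.2.1.2 (add ¬¬c, ¬c):
                × closes — contains both c and ¬c.
          branch 1.2.2 (add ¬(¬c ↔ c), a):
            ¬(¬c ↔ c): β-rule — branch into ¬c, ¬c  //  ¬¬c, c.
              branch 1.2.2.1 (add ¬c, ¬c):
                ○ open, literals {a=T, b=F, c=F}.
              branch 1.2.2.2 (add ¬¬c, c):
                ○ open, literals {a=T, b=F, c=T}.
  branch 2 (add ((a → d) ∨ (a → (¬b ∧ d)))):
    ((a → d) ∨ (a → (¬b ∧ d))): β-rule — branch into (a → d)  //  (a → (¬b ∧ d)).
      branch 2.1 (add (a → d)):
        (a → d): β-rule — branch into ¬a  //  d.
          branch 2.1.1 (add ¬a):
            ○ open, literals {a=F}.
          branch 2.1.2 (add d):
            ○ open, literals {d=T}.
      branch 2.2 (add (a → (¬b ∧ d))):
        (a → (¬b ∧ d)): β-rule — branch into ¬a  //  (¬b ∧ d).
          branch 2.2.1 (add ¬a):
            ○ open, literals {a=F}.
          branch 2.2.2 (add (¬b ∧ d)):
            (¬b ∧ d): α-rule — add ¬b, d.
            ○ open, literals {b=F, d=T}.
2 branches closed, 7 open.
Each open branch fixes some atoms; the unmentioned ones are free. Counting distinct full assignments: branch {a=F} (c, d, b) contributes 8 new; branch {a=T, b=F, c=F} (d) contributes 2 new; branch {a=T, b=F, c=T} (d) contributes 2 new; branch {a=F} (c, d, b) contributes 0 new; branch {d=T} (c, a, b) contributes 2 new; branch {a=F} (c, d, b) contributes 0 new; branch {b=F, d=T} (c, a) contributes 0 new. Total: 14.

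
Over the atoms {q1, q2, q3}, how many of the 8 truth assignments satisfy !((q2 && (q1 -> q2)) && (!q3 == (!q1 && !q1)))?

Initial set: {!((q2 && (q1 -> q2)) && (!q3 == (!q1 && !q1)))}.
!((q2 && (q1 -> q2)) && (!q3 == (!q1 && !q1))): β-rule — branch into !(q2 && (q1 -> q2))  //  !(!q3 == (!q1 && !q1)).
  branch 1 (add !(q2 && (q1 -> q2))):
    !(q2 && (q1 -> q2)): β-rule — branch into !q2  //  !(q1 -> q2).
      branch 1.1 (add !q2):
        ○ open, literals {q2=0}.
      branch 1.2 (add !(q1 -> q2)):
        !(q1 -> q2): α-rule — add q1, !q2.
        ○ open, literals {q1=1, q2=0}.
  branch 2 (add !(!q3 == (!q1 && !q1))):
    !(!q3 == (!q1 && !q1)): β-rule — branch into !q3, !(!q1 && !q1)  //  !!q3, (!q1 && !q1).
      branch 2.1 (add !q3, !(!q1 && !q1)):
        !(!q1 && !q1): β-rule — branch into !!q1  //  !!q1.
          branch 2.1.1 (add !!q1):
            ○ open, literals {q1=1, q3=0}.
          branch 2.1.2 (add !!q1):
            ○ open, literals {q1=1, q3=0}.
      branch 2.2 (add !!q3, (!q1 && !q1)):
        (!q1 && !q1): α-rule — add !q1, !q1.
        ○ open, literals {q1=0, q3=1}.
0 branches closed, 5 open.
Each open branch fixes some atoms; the unmentioned ones are free. Counting distinct full assignments: branch {q2=0} (q1, q3) contributes 4 new; branch {q1=1, q2=0} (q3) contributes 0 new; branch {q1=1, q3=0} (q2) contributes 1 new; branch {q1=1, q3=0} (q2) contributes 0 new; branch {q1=0, q3=1} (q2) contributes 1 new. Total: 6.

6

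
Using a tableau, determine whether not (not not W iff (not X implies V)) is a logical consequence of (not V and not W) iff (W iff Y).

No

Initial set: {((not V and not W) iff (W iff Y)); not not (not not W iff (not X implies V))}.
((not V and not W) iff (W iff Y)): β-rule — branch into (not V and not W), (W iff Y)  //  not (not V and not W), not (W iff Y).
  branch 1 (add (not V and not W), (W iff Y)):
    (not V and not W): α-rule — add not V, not W.
    not not (not not W iff (not X implies V)): β-rule — branch into not not W, (not X implies V)  //  not not not W, not (not X implies V).
      branch 1.1 (add not not W, (not X implies V)):
        not not W: drop double negation, giving W.
        × closes — contains both W and not W.
      branch 1.2 (add not not not W, not (not X implies V)):
        not not not W: drop double negation, giving not W.
        not (not X implies V): α-rule — add not X, not V.
        (W iff Y): β-rule — branch into W, Y  //  not W, not Y.
          branch 1.2.1 (add W, Y):
            × closes — contains both W and not W.
          branch 1.2.2 (add not W, not Y):
            ○ open, literals {V=0, W=0, X=0, Y=0}.
  branch 2 (add not (not V and not W), not (W iff Y)):
    not not (not not W iff (not X implies V)): β-rule — branch into not not W, (not X implies V)  //  not not not W, not (not X implies V).
      branch 2.1 (add not not W, (not X implies V)):
        not not W: drop double negation, giving W.
        not (not V and not W): β-rule — branch into not not V  //  not not W.
          branch 2.1.1 (add not not V):
            not (W iff Y): β-rule — branch into W, not Y  //  not W, Y.
              branch 2.1.1.1 (add W, not Y):
                (not X implies V): β-rule — branch into not not X  //  V.
                  branch 2.1.1.1.1 (add not not X):
                    ○ open, literals {V=1, W=1, X=1, Y=0}.
                  branch 2.1.1.1.2 (add V):
                    ○ open, literals {V=1, W=1, Y=0}.
              branch 2.1.1.2 (add not W, Y):
                × closes — contains both W and not W.
          branch 2.1.2 (add not not W):
            not (W iff Y): β-rule — branch into W, not Y  //  not W, Y.
              branch 2.1.2.1 (add W, not Y):
                (not X implies V): β-rule — branch into not not X  //  V.
                  branch 2.1.2.1.1 (add not not X):
                    ○ open, literals {W=1, X=1, Y=0}.
                  branch 2.1.2.1.2 (add V):
                    ○ open, literals {V=1, W=1, Y=0}.
              branch 2.1.2.2 (add not W, Y):
                × closes — contains both W and not W.
      branch 2.2 (add not not not W, not (not X implies V)):
        not not not W: drop double negation, giving not W.
        not (not X implies V): α-rule — add not X, not V.
        not (not V and not W): β-rule — branch into not not V  //  not not W.
          branch 2.2.1 (add not not V):
            × closes — contains both V and not V.
          branch 2.2.2 (add not not W):
            × closes — contains both W and not W.
6 branches closed, 5 open.
An open branch gives a countermodel: V=0, W=0, X=0, Y=0 (unmentioned atoms arbitrary); the premises hold there but the conclusion fails.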